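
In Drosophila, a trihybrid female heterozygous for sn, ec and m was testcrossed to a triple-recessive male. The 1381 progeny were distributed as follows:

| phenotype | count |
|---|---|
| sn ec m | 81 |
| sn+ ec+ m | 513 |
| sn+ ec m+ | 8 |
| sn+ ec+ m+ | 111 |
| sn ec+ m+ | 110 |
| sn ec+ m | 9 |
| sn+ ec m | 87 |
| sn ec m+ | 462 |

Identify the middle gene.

sn

The two most frequent reciprocal classes, sn ec m+ and sn+ ec+ m, are the parental types, so the F1 was sn ec m+ / sn+ ec+ m.
The two rarest classes, sn+ ec m+ and sn ec+ m, are the double crossovers. Comparing them with the parentals, only the sn allele has switched, so sn is the middle locus and the order is ec – sn – m.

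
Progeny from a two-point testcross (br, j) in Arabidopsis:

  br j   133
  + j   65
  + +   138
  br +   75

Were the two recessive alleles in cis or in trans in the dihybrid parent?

The two most frequent classes are + + (138) and br j (133); these are the parental (non-recombinant) types.
So the F1 carried + + on one chromosome and br j on the other — the recessive alleles are on the same chromosome (cis / coupling).

cis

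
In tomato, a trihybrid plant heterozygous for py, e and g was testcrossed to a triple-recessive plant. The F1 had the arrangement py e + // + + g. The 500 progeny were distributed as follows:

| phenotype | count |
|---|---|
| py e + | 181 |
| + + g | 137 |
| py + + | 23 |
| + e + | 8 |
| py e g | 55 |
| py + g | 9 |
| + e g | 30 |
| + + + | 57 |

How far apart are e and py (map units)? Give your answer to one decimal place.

14.0 map units

The two rarest classes, + e + and py + g, are the double crossovers. Comparing them with the parentals, only the py allele has switched, so py is the middle locus and the order is g – py – e.
Crossovers in the py–e interval produce the single-crossover classes py + + and + e g (23 + 30 = 53) plus the double crossovers (17).
RF(py–e) = (53 + 17) / 500 = 70/500 = 0.1400 → 14.0 map units.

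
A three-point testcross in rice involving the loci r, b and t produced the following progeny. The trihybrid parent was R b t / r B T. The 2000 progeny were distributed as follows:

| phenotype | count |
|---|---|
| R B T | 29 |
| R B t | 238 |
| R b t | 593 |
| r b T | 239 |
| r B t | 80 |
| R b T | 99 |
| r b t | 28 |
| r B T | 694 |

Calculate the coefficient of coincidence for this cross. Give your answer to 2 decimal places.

The two rarest classes, r b t and R B T, are the double crossovers. Comparing them with the parentals, only the r allele has switched, so r is the middle locus and the order is t – r – b.
t–r: (179 + 57)/2000 = 0.1180; r–b: (477 + 57)/2000 = 0.2670.
Expected DCO frequency = 0.1180 × 0.2670 ≈ 0.03151; observed = 57/2000 ≈ 0.02850.
Coefficient of coincidence = 0.02850/0.03151 ≈ 0.90.

0.90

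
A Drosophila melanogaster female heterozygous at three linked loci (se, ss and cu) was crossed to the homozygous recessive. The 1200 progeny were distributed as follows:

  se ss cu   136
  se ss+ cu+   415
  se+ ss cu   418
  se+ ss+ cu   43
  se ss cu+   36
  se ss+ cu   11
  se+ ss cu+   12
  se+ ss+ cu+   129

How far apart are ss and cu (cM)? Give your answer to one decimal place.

8.5 cM

The two most frequent reciprocal classes, se+ ss cu and se ss+ cu+, are the parental types, so the F1 was se+ ss cu / se ss+ cu+.
The two rarest classes, se+ ss cu+ and se ss+ cu, are the double crossovers. Comparing them with the parentals, only the cu allele has switched, so cu is the middle locus and the order is se – cu – ss.
Crossovers in the cu–ss interval produce the single-crossover classes se+ ss+ cu and se ss cu+ (43 + 36 = 79) plus the double crossovers (23).
RF(cu–ss) = (79 + 23) / 1200 = 102/1200 = 0.0850 → 8.5 cM.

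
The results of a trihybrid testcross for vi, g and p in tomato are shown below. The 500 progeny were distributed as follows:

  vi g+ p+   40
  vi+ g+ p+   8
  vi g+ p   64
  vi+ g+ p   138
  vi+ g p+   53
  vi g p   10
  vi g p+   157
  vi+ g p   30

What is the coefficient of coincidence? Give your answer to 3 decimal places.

The two most frequent reciprocal classes, vi g p+ and vi+ g+ p, are the parental types, so the F1 was vi g p+ / vi+ g+ p.
The two rarest classes, vi g p and vi+ g+ p+, are the double crossovers. Comparing them with the parentals, only the p allele has switched, so p is the middle locus and the order is g – p – vi.
g–p: (70 + 18)/500 = 0.1760; p–vi: (117 + 18)/500 = 0.2700.
Expected DCO frequency = 0.1760 × 0.2700 ≈ 0.04752; observed = 18/500 ≈ 0.03600.
Coefficient of coincidence = 0.03600/0.04752 ≈ 0.758.

0.758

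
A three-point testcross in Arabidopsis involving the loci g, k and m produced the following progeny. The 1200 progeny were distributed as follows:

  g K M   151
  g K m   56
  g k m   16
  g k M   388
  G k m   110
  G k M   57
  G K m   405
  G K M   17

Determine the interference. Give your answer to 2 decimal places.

0.08

The two most frequent reciprocal classes, g k M and G K m, are the parental types, so the F1 was g k M / G K m.
The two rarest classes, g k m and G K M, are the double crossovers. Comparing them with the parentals, only the m allele has switched, so m is the middle locus and the order is k – m – g.
k–m: (261 + 33)/1200 = 0.2450; m–g: (113 + 33)/1200 = 0.1217.
Expected DCO frequency = 0.2450 × 0.1217 ≈ 0.02982; observed = 33/1200 ≈ 0.02750.
Coefficient of coincidence = 0.02750/0.02982 ≈ 0.92; interference = 1 − 0.92 = 0.08.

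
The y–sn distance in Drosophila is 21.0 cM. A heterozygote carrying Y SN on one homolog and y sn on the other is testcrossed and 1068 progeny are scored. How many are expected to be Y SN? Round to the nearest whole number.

422

A map distance of 21.0 cM corresponds to a recombination frequency of 0.210.
The F1 is Y SN / y sn, so Y SN is a parental gamete class with expected frequency (1 − r)/2 = 0.790/2 = 0.3950.
Expected number = 0.3950 × 1068 = 421.86 ≈ 422.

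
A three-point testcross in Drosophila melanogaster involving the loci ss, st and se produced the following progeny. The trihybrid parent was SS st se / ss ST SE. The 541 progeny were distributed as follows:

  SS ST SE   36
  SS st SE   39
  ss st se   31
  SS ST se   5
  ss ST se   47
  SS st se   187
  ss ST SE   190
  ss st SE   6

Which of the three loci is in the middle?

The two rarest classes, SS ST se and ss st SE, are the double crossovers. Comparing them with the parentals, only the st allele has switched, so st is the middle locus and the order is ss – st – se.

st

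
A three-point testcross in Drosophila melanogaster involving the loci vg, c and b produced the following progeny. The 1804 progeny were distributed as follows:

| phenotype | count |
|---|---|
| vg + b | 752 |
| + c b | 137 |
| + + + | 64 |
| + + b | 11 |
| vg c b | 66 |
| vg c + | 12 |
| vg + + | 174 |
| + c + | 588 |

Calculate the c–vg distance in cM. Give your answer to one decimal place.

8.5 cM

The two most frequent reciprocal classes, vg + b and + c +, are the parental types, so the F1 was vg + b / + c +.
The two rarest classes, + + b and vg c +, are the double crossovers. Comparing them with the parentals, only the vg allele has switched, so vg is the middle locus and the order is c – vg – b.
Crossovers in the c–vg interval produce the single-crossover classes vg c b and + + + (66 + 64 = 130) plus the double crossovers (23).
RF(c–vg) = (130 + 23) / 1804 = 153/1804 = 0.0848 → 8.5 cM.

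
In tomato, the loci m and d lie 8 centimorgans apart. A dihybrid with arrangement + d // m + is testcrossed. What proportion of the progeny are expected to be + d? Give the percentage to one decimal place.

A map distance of 8 centimorgans corresponds to a recombination frequency of 0.080.
The F1 is + d / m +, so + d is a parental gamete class with expected frequency (1 − r)/2 = 0.920/2 = 0.4600.
That is 0.4600 = 46.0% of the progeny.

46.0%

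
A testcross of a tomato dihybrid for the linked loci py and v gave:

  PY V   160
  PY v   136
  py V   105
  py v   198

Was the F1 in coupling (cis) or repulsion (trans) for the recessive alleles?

cis

The two most frequent classes are PY V (160) and py v (198); these are the parental (non-recombinant) types.
So the F1 carried PY V on one chromosome and py v on the other — the recessive alleles are on the same chromosome (cis / coupling).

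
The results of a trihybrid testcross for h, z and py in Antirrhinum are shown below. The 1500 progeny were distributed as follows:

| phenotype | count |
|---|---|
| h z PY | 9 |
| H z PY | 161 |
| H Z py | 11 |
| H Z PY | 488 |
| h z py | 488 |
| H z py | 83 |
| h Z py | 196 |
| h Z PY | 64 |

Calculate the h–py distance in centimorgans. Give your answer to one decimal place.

The two most frequent reciprocal classes, h z py and H Z PY, are the parental types, so the F1 was h z py / H Z PY.
The two rarest classes, h z PY and H Z py, are the double crossovers. Comparing them with the parentals, only the py allele has switched, so py is the middle locus and the order is z – py – h.
Crossovers in the py–h interval produce the single-crossover classes H z py and h Z PY (83 + 64 = 147) plus the double crossovers (20).
RF(py–h) = (147 + 20) / 1500 = 167/1500 = 0.1113 → 11.1 centimorgans.

11.1 centimorgans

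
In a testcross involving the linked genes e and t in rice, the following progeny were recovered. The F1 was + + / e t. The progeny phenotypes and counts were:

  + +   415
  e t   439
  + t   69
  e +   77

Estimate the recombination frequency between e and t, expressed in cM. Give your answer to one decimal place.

14.6 cM

The recombinant classes are + t and e +: 69 + 77 = 146.
Recombination frequency = 146/1000 = 0.1460 ≈ 14.6%, i.e. 14.6 cM.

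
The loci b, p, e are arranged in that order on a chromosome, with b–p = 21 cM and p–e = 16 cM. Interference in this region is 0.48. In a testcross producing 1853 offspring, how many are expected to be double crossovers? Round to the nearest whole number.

32

Map distances give recombination frequencies of 0.210 and 0.160 for the two intervals.
With interference 0.48 (so coincidence = 0.52), expected double-crossover frequency = 0.210 × 0.160 × 0.52 = 0.01747.
Expected number = 0.01747 × 1853 = 32.38 ≈ 32.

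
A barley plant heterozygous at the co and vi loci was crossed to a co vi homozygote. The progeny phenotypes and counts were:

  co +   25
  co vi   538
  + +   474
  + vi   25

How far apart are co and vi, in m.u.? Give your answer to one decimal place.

4.7 m.u.

The two most frequent classes, + + (474) and co vi (538), are the parental types, so the F1 was + + / co vi.
The recombinant classes are + vi and co +: 25 + 25 = 50.
Recombination frequency = 50/1062 = 0.0471 ≈ 4.7%, i.e. 4.7 m.u.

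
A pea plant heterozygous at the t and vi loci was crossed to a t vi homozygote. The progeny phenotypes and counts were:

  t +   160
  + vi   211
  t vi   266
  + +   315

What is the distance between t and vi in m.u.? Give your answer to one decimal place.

The two most frequent classes, + + (315) and t vi (266), are the parental types, so the F1 was + + / t vi.
The recombinant classes are + vi and t +: 211 + 160 = 371.
Recombination frequency = 371/952 = 0.3897 ≈ 39.0%, i.e. 39.0 m.u.

39.0 m.u.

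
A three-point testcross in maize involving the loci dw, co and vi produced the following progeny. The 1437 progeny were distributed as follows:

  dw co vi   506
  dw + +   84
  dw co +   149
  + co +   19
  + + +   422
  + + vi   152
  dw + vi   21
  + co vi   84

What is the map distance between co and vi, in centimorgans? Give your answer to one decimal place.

23.7 centimorgans

The two most frequent reciprocal classes, dw co vi and + + +, are the parental types, so the F1 was dw co vi / + + +.
The two rarest classes, dw + vi and + co +, are the double crossovers. Comparing them with the parentals, only the co allele has switched, so co is the middle locus and the order is vi – co – dw.
Crossovers in the vi–co interval produce the single-crossover classes dw co + and + + vi (149 + 152 = 301) plus the double crossovers (40).
RF(vi–co) = (301 + 40) / 1437 = 341/1437 = 0.2373 → 23.7 centimorgans.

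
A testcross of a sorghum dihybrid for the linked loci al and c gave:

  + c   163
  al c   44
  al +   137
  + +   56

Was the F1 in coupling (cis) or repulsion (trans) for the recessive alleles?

The two most frequent classes are + c (163) and al + (137); these are the parental (non-recombinant) types.
So the F1 carried + c on one chromosome and al + on the other — the recessive alleles are on opposite chromosomes (trans / repulsion).

trans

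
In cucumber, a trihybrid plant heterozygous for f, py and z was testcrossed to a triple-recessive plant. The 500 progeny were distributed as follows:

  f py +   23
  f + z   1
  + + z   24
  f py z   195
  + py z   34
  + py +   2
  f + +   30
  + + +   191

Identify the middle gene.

py

The two most frequent reciprocal classes, + + + and f py z, are the parental types, so the F1 was + + + / f py z.
The two rarest classes, + py + and f + z, are the double crossovers. Comparing them with the parentals, only the py allele has switched, so py is the middle locus and the order is z – py – f.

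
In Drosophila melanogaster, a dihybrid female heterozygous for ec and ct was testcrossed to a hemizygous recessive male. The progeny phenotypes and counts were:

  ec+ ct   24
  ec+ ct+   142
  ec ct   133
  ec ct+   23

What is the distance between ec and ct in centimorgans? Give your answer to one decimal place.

The two most frequent classes, ec+ ct+ (142) and ec ct (133), are the parental types, so the F1 was ec+ ct+ / ec ct.
The recombinant classes are ec+ ct and ec ct+: 24 + 23 = 47.
Recombination frequency = 47/322 = 0.1460 ≈ 14.6%, i.e. 14.6 centimorgans.

14.6 centimorgans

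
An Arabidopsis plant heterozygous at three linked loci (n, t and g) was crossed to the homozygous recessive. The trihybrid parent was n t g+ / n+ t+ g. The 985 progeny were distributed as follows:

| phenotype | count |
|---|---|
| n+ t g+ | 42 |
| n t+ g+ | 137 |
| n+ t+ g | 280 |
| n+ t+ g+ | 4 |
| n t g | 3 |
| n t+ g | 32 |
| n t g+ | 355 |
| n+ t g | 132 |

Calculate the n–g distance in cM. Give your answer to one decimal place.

8.2 cM

The two rarest classes, n t g and n+ t+ g+, are the double crossovers. Comparing them with the parentals, only the g allele has switched, so g is the middle locus and the order is n – g – t.
Crossovers in the n–g interval produce the single-crossover classes n+ t g+ and n t+ g (42 + 32 = 74) plus the double crossovers (7).
RF(n–g) = (74 + 7) / 985 = 81/985 = 0.0822 → 8.2 cM.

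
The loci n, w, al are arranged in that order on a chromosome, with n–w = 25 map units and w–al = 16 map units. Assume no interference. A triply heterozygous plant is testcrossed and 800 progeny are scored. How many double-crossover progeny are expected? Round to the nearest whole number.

Map distances give recombination frequencies of 0.250 and 0.160 for the two intervals.
With no interference, expected double-crossover frequency = 0.250 × 0.160 = 0.04000.
Expected number = 0.04000 × 800 = 32.00 ≈ 32.

32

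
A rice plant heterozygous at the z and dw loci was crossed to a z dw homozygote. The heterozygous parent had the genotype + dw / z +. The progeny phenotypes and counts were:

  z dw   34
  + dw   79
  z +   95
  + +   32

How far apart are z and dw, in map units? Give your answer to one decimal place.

The recombinant classes are + + and z dw: 32 + 34 = 66.
Recombination frequency = 66/240 = 0.2750 ≈ 27.5%, i.e. 27.5 map units.

27.5 map units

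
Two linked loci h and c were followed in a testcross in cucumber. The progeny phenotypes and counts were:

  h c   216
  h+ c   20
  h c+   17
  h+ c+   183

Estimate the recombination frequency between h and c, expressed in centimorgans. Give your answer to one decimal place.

The two most frequent classes, h+ c+ (183) and h c (216), are the parental types, so the F1 was h+ c+ / h c.
The recombinant classes are h+ c and h c+: 20 + 17 = 37.
Recombination frequency = 37/436 = 0.0849 ≈ 8.5%, i.e. 8.5 centimorgans.

8.5 centimorgans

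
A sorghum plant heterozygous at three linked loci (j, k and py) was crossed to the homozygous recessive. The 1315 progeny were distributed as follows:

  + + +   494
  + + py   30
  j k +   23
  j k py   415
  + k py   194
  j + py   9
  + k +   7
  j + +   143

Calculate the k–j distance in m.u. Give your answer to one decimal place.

26.8 m.u.

The two most frequent reciprocal classes, j k py and + + +, are the parental types, so the F1 was j k py / + + +.
The two rarest classes, j + py and + k +, are the double crossovers. Comparing them with the parentals, only the k allele has switched, so k is the middle locus and the order is j – k – py.
Crossovers in the j–k interval produce the single-crossover classes + k py and j + + (194 + 143 = 337) plus the double crossovers (16).
RF(j–k) = (337 + 16) / 1315 = 353/1315 = 0.2684 → 26.8 m.u.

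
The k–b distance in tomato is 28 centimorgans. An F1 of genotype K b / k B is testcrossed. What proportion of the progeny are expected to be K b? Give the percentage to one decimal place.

36.0%

A map distance of 28 centimorgans corresponds to a recombination frequency of 0.280.
The F1 is K b / k B, so K b is a parental gamete class with expected frequency (1 − r)/2 = 0.720/2 = 0.3600.
That is 0.3600 = 36.0% of the progeny.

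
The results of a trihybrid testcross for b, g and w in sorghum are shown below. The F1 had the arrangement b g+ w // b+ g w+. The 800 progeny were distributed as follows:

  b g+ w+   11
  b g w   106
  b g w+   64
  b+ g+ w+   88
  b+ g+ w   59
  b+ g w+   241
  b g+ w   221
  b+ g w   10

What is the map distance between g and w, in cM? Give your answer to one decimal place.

26.9 cM

The two rarest classes, b g+ w+ and b+ g w, are the double crossovers. Comparing them with the parentals, only the w allele has switched, so w is the middle locus and the order is g – w – b.
Crossovers in the g–w interval produce the single-crossover classes b g w and b+ g+ w+ (106 + 88 = 194) plus the double crossovers (21).
RF(g–w) = (194 + 21) / 800 = 215/800 = 0.2687 → 26.9 cM.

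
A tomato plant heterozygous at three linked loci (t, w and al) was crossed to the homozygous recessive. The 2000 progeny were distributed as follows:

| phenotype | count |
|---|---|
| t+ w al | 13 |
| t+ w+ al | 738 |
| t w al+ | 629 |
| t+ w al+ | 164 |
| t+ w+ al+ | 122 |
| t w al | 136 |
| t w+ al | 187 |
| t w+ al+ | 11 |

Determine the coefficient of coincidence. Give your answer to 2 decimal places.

0.45

The two most frequent reciprocal classes, t+ w+ al and t w al+, are the parental types, so the F1 was t+ w+ al / t w al+.
The two rarest classes, t+ w al and t w+ al+, are the double crossovers. Comparing them with the parentals, only the w allele has switched, so w is the middle locus and the order is t – w – al.
t–w: (351 + 24)/2000 = 0.1875; w–al: (258 + 24)/2000 = 0.1410.
Expected DCO frequency = 0.1875 × 0.1410 ≈ 0.02644; observed = 24/2000 ≈ 0.01200.
Coefficient of coincidence = 0.01200/0.02644 ≈ 0.45.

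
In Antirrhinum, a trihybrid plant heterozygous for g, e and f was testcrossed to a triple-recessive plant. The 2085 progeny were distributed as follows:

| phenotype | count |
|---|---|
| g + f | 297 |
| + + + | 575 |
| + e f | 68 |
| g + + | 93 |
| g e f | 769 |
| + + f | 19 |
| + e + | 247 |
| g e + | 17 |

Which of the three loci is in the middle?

The two most frequent reciprocal classes, + + + and g e f, are the parental types, so the F1 was + + + / g e f.
The two rarest classes, + + f and g e +, are the double crossovers. Comparing them with the parentals, only the f allele has switched, so f is the middle locus and the order is g – f – e.

f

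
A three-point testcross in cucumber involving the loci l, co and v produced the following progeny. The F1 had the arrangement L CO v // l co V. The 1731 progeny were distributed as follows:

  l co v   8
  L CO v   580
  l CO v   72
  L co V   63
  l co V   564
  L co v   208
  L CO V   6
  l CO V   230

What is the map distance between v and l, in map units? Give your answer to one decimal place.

The two rarest classes, L CO V and l co v, are the double crossovers. Comparing them with the parentals, only the v allele has switched, so v is the middle locus and the order is co – v – l.
Crossovers in the v–l interval produce the single-crossover classes l CO v and L co V (72 + 63 = 135) plus the double crossovers (14).
RF(v–l) = (135 + 14) / 1731 = 149/1731 = 0.0861 → 8.6 map units.

8.6 map units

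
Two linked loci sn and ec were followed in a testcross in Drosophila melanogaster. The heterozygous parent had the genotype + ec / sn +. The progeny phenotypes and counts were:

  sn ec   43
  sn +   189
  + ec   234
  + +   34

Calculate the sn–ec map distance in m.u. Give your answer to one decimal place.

The recombinant classes are + + and sn ec: 34 + 43 = 77.
Recombination frequency = 77/500 = 0.1540 ≈ 15.4%, i.e. 15.4 m.u.

15.4 m.u.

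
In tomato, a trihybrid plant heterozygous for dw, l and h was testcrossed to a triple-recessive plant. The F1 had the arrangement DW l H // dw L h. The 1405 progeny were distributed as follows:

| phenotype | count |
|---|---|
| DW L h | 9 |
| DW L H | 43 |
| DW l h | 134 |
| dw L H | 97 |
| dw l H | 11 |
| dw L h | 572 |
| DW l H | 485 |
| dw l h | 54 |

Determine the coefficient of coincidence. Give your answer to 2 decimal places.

The two rarest classes, dw l H and DW L h, are the double crossovers. Comparing them with the parentals, only the dw allele has switched, so dw is the middle locus and the order is h – dw – l.
h–dw: (231 + 20)/1405 = 0.1786; dw–l: (97 + 20)/1405 = 0.0833.
Expected DCO frequency = 0.1786 × 0.0833 ≈ 0.01488; observed = 20/1405 ≈ 0.01423.
Coefficient of coincidence = 0.01423/0.01488 ≈ 0.96.

0.96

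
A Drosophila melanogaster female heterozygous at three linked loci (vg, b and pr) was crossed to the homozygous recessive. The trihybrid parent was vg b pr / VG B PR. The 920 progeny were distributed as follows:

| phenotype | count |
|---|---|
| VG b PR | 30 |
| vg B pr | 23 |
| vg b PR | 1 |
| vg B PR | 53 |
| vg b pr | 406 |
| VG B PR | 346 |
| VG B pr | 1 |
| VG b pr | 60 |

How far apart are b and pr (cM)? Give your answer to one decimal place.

The two rarest classes, vg b PR and VG B pr, are the double crossovers. Comparing them with the parentals, only the pr allele has switched, so pr is the middle locus and the order is vg – pr – b.
Crossovers in the pr–b interval produce the single-crossover classes vg B pr and VG b PR (23 + 30 = 53) plus the double crossovers (2).
RF(pr–b) = (53 + 2) / 920 = 55/920 = 0.0598 → 6.0 cM.

6.0 cM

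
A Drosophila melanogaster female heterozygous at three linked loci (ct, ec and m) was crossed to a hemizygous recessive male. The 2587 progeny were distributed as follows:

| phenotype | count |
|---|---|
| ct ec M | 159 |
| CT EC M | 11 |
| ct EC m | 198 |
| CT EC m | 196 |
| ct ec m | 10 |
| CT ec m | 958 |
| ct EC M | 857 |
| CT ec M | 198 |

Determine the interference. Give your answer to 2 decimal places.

0.65

The two most frequent reciprocal classes, CT ec m and ct EC M, are the parental types, so the F1 was CT ec m / ct EC M.
The two rarest classes, ct ec m and CT EC M, are the double crossovers. Comparing them with the parentals, only the ct allele has switched, so ct is the middle locus and the order is ec – ct – m.
ec–ct: (355 + 21)/2587 = 0.1453; ct–m: (396 + 21)/2587 = 0.1612.
Expected DCO frequency = 0.1453 × 0.1612 ≈ 0.02342; observed = 21/2587 ≈ 0.00812.
Coefficient of coincidence = 0.00812/0.02342 ≈ 0.35; interference = 1 − 0.35 = 0.65.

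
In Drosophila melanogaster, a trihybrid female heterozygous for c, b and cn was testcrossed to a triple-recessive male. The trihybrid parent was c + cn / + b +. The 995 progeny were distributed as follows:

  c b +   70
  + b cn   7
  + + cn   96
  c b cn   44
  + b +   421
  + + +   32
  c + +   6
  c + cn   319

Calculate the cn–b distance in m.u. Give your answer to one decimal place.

The two rarest classes, c + + and + b cn, are the double crossovers. Comparing them with the parentals, only the cn allele has switched, so cn is the middle locus and the order is c – cn – b.
Crossovers in the cn–b interval produce the single-crossover classes c b cn and + + + (44 + 32 = 76) plus the double crossovers (13).
RF(cn–b) = (76 + 13) / 995 = 89/995 = 0.0894 → 8.9 m.u.

8.9 m.u.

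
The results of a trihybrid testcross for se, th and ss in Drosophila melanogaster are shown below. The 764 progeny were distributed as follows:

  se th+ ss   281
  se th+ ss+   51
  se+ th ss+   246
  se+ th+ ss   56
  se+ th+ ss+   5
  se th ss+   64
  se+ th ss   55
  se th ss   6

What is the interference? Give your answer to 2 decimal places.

0.45

The two most frequent reciprocal classes, se th+ ss and se+ th ss+, are the parental types, so the F1 was se th+ ss / se+ th ss+.
The two rarest classes, se th ss and se+ th+ ss+, are the double crossovers. Comparing them with the parentals, only the th allele has switched, so th is the middle locus and the order is se – th – ss.
se–th: (120 + 11)/764 = 0.1715; th–ss: (106 + 11)/764 = 0.1531.
Expected DCO frequency = 0.1715 × 0.1531 ≈ 0.02626; observed = 11/764 ≈ 0.01440.
Coefficient of coincidence = 0.01440/0.02626 ≈ 0.55; interference = 1 − 0.55 = 0.45.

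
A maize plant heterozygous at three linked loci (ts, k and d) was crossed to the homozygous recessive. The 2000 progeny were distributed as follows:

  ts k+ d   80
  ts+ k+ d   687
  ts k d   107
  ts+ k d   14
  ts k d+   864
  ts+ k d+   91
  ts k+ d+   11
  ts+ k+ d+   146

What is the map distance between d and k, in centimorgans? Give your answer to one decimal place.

The two most frequent reciprocal classes, ts+ k+ d and ts k d+, are the parental types, so the F1 was ts+ k+ d / ts k d+.
The two rarest classes, ts+ k d and ts k+ d+, are the double crossovers. Comparing them with the parentals, only the k allele has switched, so k is the middle locus and the order is d – k – ts.
Crossovers in the d–k interval produce the single-crossover classes ts+ k+ d+ and ts k d (146 + 107 = 253) plus the double crossovers (25).
RF(d–k) = (253 + 25) / 2000 = 278/2000 = 0.1390 → 13.9 centimorgans.

13.9 centimorgans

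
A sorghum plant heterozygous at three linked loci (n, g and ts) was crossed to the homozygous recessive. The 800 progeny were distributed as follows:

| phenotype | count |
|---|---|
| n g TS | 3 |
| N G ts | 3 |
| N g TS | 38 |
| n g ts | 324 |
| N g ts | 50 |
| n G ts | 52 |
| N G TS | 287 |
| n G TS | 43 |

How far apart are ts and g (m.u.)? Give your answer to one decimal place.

12.0 m.u.

The two most frequent reciprocal classes, n g ts and N G TS, are the parental types, so the F1 was n g ts / N G TS.
The two rarest classes, n g TS and N G ts, are the double crossovers. Comparing them with the parentals, only the ts allele has switched, so ts is the middle locus and the order is n – ts – g.
Crossovers in the ts–g interval produce the single-crossover classes n G ts and N g TS (52 + 38 = 90) plus the double crossovers (6).
RF(ts–g) = (90 + 6) / 800 = 96/800 = 0.1200 → 12.0 m.u.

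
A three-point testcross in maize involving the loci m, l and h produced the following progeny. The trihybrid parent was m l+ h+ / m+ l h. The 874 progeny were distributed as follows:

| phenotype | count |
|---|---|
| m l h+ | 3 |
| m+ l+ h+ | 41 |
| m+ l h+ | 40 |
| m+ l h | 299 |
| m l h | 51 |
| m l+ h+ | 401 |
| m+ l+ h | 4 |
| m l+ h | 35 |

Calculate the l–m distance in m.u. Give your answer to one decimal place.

The two rarest classes, m l h+ and m+ l+ h, are the double crossovers. Comparing them with the parentals, only the l allele has switched, so l is the middle locus and the order is h – l – m.
Crossovers in the l–m interval produce the single-crossover classes m+ l+ h+ and m l h (41 + 51 = 92) plus the double crossovers (7).
RF(l–m) = (92 + 7) / 874 = 99/874 = 0.1133 → 11.3 m.u.

11.3 m.u.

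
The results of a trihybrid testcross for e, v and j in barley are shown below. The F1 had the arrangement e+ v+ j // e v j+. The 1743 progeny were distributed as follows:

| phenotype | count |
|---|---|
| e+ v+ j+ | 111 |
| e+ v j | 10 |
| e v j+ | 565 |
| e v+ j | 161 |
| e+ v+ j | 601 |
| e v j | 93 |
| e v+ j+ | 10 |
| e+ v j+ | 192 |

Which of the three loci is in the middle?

The two rarest classes, e+ v j and e v+ j+, are the double crossovers. Comparing them with the parentals, only the v allele has switched, so v is the middle locus and the order is e – v – j.

v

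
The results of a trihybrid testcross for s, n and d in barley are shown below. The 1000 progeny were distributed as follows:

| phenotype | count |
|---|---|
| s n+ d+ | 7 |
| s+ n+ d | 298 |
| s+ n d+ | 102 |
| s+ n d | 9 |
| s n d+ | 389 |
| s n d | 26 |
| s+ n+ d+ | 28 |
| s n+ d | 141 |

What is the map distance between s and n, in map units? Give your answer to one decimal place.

The two most frequent reciprocal classes, s n d+ and s+ n+ d, are the parental types, so the F1 was s n d+ / s+ n+ d.
The two rarest classes, s n+ d+ and s+ n d, are the double crossovers. Comparing them with the parentals, only the n allele has switched, so n is the middle locus and the order is d – n – s.
Crossovers in the n–s interval produce the single-crossover classes s+ n d+ and s n+ d (102 + 141 = 243) plus the double crossovers (16).
RF(n–s) = (243 + 16) / 1000 = 259/1000 = 0.2590 → 25.9 map units.

25.9 map units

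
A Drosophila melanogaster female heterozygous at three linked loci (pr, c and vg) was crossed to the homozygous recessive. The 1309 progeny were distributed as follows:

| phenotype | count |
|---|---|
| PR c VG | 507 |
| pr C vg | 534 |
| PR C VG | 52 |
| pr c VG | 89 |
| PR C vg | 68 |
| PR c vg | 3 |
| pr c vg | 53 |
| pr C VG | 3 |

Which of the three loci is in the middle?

The two most frequent reciprocal classes, pr C vg and PR c VG, are the parental types, so the F1 was pr C vg / PR c VG.
The two rarest classes, pr C VG and PR c vg, are the double crossovers. Comparing them with the parentals, only the vg allele has switched, so vg is the middle locus and the order is c – vg – pr.

vg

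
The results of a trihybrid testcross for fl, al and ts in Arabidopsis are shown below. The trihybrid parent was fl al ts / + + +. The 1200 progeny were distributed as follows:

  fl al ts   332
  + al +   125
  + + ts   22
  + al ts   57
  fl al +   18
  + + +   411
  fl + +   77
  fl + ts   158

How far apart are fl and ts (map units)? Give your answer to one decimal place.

14.5 map units

The two rarest classes, fl al + and + + ts, are the double crossovers. Comparing them with the parentals, only the ts allele has switched, so ts is the middle locus and the order is al – ts – fl.
Crossovers in the ts–fl interval produce the single-crossover classes + al ts and fl + + (57 + 77 = 134) plus the double crossovers (40).
RF(ts–fl) = (134 + 40) / 1200 = 174/1200 = 0.1450 → 14.5 map units.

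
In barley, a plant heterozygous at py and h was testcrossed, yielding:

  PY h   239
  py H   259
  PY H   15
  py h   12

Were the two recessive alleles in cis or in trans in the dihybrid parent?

trans

The two most frequent classes are PY h (239) and py H (259); these are the parental (non-recombinant) types.
So the F1 carried PY h on one chromosome and py H on the other — the recessive alleles are on opposite chromosomes (trans / repulsion).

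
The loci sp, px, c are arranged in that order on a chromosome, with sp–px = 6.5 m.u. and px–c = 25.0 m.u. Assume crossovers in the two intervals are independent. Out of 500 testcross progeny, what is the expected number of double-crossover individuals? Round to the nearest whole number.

Map distances give recombination frequencies of 0.065 and 0.250 for the two intervals.
With no interference, expected double-crossover frequency = 0.065 × 0.250 = 0.01625.
Expected number = 0.01625 × 500 = 8.12 ≈ 8.

8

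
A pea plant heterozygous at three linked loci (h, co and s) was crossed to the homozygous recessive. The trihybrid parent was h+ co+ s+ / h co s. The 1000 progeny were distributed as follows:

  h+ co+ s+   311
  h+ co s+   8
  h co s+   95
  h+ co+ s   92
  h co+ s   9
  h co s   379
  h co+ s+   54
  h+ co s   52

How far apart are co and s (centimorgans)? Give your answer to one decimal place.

The two rarest classes, h+ co s+ and h co+ s, are the double crossovers. Comparing them with the parentals, only the co allele has switched, so co is the middle locus and the order is s – co – h.
Crossovers in the s–co interval produce the single-crossover classes h+ co+ s and h co s+ (92 + 95 = 187) plus the double crossovers (17).
RF(s–co) = (187 + 17) / 1000 = 204/1000 = 0.2040 → 20.4 centimorgans.

20.4 centimorgans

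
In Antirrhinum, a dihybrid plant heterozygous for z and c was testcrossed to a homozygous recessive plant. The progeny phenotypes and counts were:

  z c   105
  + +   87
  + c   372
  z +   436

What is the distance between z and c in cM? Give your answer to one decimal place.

19.2 cM

The two most frequent classes, + c (372) and z + (436), are the parental types, so the F1 was + c / z +.
The recombinant classes are + + and z c: 87 + 105 = 192.
Recombination frequency = 192/1000 = 0.1920 ≈ 19.2%, i.e. 19.2 cM.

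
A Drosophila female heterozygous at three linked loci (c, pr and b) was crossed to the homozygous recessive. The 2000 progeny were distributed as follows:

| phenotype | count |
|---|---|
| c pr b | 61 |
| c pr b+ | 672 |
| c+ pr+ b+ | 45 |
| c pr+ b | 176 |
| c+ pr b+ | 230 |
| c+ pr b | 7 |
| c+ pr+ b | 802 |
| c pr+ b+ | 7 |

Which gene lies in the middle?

pr

The two most frequent reciprocal classes, c+ pr+ b and c pr b+, are the parental types, so the F1 was c+ pr+ b / c pr b+.
The two rarest classes, c+ pr b and c pr+ b+, are the double crossovers. Comparing them with the parentals, only the pr allele has switched, so pr is the middle locus and the order is c – pr – b.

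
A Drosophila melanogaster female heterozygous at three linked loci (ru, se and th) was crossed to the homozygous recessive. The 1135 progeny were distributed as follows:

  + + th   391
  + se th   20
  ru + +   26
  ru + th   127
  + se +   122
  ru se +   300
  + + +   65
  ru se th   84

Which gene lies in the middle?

se

The two most frequent reciprocal classes, ru se + and + + th, are the parental types, so the F1 was ru se + / + + th.
The two rarest classes, ru + + and + se th, are the double crossovers. Comparing them with the parentals, only the se allele has switched, so se is the middle locus and the order is ru – se – th.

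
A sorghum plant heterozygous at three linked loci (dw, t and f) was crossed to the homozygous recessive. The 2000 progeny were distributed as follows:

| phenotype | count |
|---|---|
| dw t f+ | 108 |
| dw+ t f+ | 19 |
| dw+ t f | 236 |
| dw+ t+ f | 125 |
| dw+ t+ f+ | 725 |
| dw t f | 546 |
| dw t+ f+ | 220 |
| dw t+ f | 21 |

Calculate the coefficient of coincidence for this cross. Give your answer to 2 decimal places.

The two most frequent reciprocal classes, dw+ t+ f+ and dw t f, are the parental types, so the F1 was dw+ t+ f+ / dw t f.
The two rarest classes, dw+ t f+ and dw t+ f, are the double crossovers. Comparing them with the parentals, only the t allele has switched, so t is the middle locus and the order is dw – t – f.
dw–t: (456 + 40)/2000 = 0.2480; t–f: (233 + 40)/2000 = 0.1365.
Expected DCO frequency = 0.2480 × 0.1365 ≈ 0.03385; observed = 40/2000 ≈ 0.02000.
Coefficient of coincidence = 0.02000/0.03385 ≈ 0.59.

0.59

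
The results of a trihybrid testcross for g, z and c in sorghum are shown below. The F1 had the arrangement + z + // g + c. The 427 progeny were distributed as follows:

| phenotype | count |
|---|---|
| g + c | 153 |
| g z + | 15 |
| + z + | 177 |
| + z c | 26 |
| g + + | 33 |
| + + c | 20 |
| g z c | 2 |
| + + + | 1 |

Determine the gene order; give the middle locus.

z

The two rarest classes, + + + and g z c, are the double crossovers. Comparing them with the parentals, only the z allele has switched, so z is the middle locus and the order is c – z – g.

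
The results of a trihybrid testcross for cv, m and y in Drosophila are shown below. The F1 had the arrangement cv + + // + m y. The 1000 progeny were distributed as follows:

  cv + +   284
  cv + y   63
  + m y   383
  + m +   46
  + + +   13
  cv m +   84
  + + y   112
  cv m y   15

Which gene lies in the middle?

cv

The two rarest classes, + + + and cv m y, are the double crossovers. Comparing them with the parentals, only the cv allele has switched, so cv is the middle locus and the order is y – cv – m.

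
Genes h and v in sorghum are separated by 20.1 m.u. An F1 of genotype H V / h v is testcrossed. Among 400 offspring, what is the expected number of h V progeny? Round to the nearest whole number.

A map distance of 20.1 m.u. corresponds to a recombination frequency of 0.201.
The F1 is H V / h v, so h V is a recombinant gamete class with expected frequency r/2 = 0.201/2 = 0.1005.
Expected number = 0.1005 × 400 = 40.20 ≈ 40.

40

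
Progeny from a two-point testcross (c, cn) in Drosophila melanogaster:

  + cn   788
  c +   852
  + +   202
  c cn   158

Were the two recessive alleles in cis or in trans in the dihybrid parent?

The two most frequent classes are + cn (788) and c + (852); these are the parental (non-recombinant) types.
So the F1 carried + cn on one chromosome and c + on the other — the recessive alleles are on opposite chromosomes (trans / repulsion).

trans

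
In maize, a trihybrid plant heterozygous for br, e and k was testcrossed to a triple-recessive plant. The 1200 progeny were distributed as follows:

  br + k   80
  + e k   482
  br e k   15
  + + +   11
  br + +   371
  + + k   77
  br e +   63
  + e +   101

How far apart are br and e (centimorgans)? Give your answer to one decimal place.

13.8 centimorgans

The two most frequent reciprocal classes, + e k and br + +, are the parental types, so the F1 was + e k / br + +.
The two rarest classes, br e k and + + +, are the double crossovers. Comparing them with the parentals, only the br allele has switched, so br is the middle locus and the order is k – br – e.
Crossovers in the br–e interval produce the single-crossover classes + + k and br e + (77 + 63 = 140) plus the double crossovers (26).
RF(br–e) = (140 + 26) / 1200 = 166/1200 = 0.1383 → 13.8 centimorgans.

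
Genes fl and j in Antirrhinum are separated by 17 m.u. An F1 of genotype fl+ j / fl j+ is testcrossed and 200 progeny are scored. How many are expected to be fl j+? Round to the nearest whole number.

83

A map distance of 17 m.u. corresponds to a recombination frequency of 0.170.
The F1 is fl+ j / fl j+, so fl j+ is a parental gamete class with expected frequency (1 − r)/2 = 0.830/2 = 0.4150.
Expected number = 0.4150 × 200 = 83.00 ≈ 83.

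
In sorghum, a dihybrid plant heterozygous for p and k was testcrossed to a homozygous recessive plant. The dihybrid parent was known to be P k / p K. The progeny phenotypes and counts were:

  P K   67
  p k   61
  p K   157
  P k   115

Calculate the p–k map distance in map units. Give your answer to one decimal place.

32.0 map units

The recombinant classes are P K and p k: 67 + 61 = 128.
Recombination frequency = 128/400 = 0.3200 ≈ 32.0%, i.e. 32.0 map units.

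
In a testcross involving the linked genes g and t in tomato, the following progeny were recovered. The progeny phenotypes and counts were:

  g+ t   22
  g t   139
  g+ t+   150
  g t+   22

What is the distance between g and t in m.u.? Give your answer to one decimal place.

The two most frequent classes, g+ t+ (150) and g t (139), are the parental types, so the F1 was g+ t+ / g t.
The recombinant classes are g+ t and g t+: 22 + 22 = 44.
Recombination frequency = 44/333 = 0.1321 ≈ 13.2%, i.e. 13.2 m.u.

13.2 m.u.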